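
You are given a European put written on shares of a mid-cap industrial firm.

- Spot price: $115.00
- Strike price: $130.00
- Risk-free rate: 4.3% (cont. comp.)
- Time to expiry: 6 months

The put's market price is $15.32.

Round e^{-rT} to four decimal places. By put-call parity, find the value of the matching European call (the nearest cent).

exp(−rT) = exp(−0.043·0.5) = 0.9787
Put-call parity: C − P = S − K·e^(−rT) = 115 − 130·0.9787 = 115 − 127.2310 = -12.2310
C = P + (C − P) = 15.32 + (-12.2310) = 3.0890

$3.09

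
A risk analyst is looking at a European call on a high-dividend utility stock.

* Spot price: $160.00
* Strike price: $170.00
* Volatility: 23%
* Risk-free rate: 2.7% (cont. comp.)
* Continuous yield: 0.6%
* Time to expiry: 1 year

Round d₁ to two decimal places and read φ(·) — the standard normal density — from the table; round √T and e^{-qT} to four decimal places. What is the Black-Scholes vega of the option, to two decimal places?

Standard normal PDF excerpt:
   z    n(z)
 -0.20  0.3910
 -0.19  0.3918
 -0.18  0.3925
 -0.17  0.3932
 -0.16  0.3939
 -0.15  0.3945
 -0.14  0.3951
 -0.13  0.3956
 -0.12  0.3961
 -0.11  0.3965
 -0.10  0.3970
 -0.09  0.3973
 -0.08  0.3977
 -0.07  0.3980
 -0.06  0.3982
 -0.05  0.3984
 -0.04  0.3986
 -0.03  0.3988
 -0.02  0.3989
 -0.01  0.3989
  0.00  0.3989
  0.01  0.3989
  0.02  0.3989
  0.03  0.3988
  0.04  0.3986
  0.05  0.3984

63.33

T = 1;  σ√T = 0.2300
d₁ = [ln(160/170) + (0.027 − 0.006 + 0.23²/2)·1] / 0.2300 = [-0.0606 + 0.0474] / 0.2300 = -0.0573 ≈ -0.06
√T = √1 = 1.0000
φ(d₁) = φ(-0.06) = 0.3982
exp(−qT) = exp(−0.006·1) = 0.9940
vega = S·exp(−qT)·φ(d₁)·√T = 160·0.9940·0.3982·1.0000 = 63.3297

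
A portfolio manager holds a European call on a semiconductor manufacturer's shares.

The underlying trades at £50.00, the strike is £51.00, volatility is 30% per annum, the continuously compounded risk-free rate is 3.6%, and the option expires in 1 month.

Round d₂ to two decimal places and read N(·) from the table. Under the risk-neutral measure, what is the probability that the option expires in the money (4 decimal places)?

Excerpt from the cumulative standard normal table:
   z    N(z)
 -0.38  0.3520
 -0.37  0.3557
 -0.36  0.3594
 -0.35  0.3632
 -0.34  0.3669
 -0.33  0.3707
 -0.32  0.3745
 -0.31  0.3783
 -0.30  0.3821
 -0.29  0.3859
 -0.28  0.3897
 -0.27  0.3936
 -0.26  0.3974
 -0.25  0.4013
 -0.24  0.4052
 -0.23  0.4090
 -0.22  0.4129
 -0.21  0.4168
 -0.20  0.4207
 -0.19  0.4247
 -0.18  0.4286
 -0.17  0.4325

σ√T = 0.3·√0.08333 = 0.0866
d₁ = [ln(50/51) + (0.036 + 0.3²/2)·0.08333] / 0.0866 = [-0.0198 + 0.0067] / 0.0866 = -0.1507 which rounds to -0.15
d₂ = d₁ − σ√T = -0.1507 − 0.0866 = -0.2373 which rounds to -0.24
Pr(exercise) under Q = N(d₂) = 0.4052

0.4052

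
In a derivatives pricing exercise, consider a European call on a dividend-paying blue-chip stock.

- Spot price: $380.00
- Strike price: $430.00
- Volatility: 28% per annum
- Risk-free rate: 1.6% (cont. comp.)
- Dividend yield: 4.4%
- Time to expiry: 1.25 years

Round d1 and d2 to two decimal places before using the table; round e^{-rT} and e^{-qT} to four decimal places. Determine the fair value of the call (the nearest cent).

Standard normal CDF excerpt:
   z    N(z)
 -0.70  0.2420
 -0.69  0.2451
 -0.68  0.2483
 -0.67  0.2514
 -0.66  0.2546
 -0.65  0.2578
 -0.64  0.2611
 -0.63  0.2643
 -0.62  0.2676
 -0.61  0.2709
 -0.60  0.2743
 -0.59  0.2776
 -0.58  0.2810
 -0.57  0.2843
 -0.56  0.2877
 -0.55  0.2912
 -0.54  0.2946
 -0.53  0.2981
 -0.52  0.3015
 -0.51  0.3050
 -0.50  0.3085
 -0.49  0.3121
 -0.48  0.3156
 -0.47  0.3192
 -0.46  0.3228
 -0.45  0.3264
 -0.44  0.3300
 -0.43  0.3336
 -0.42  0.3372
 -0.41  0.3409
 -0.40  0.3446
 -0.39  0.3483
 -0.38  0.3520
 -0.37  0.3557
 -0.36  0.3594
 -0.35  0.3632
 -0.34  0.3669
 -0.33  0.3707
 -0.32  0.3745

$23.32

σ√T = 0.28·√1.25 = 0.3130
ln(S/K) + (r − q + σ²/2)T = ln(380/430) + (0.016 − 0.044 + 0.28²/2)·1.25 = -0.1236 + 0.0140 = -0.1096
d₁ = -0.1096 / 0.3130 = -0.3501 which rounds to -0.35
d₂ = d₁ − σ√T = -0.3501 − 0.3130 = -0.6632 which rounds to -0.66
exp(−qT) = exp(−0.044·1.25) = 0.9465;  exp(−rT) = exp(−0.016·1.25) = 0.9802
N(d₁) = N(-0.35) = 0.3632;  N(d₂) = N(-0.66) = 0.2546
C = 380·0.9465·0.3632 − 430·0.9802·0.2546 = 130.6321 − 107.3103 = 23.3218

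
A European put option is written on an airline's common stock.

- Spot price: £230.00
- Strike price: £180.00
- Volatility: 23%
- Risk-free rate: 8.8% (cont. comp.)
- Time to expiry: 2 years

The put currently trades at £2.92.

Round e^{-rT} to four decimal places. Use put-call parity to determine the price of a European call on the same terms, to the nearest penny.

£81.97

exp(−rT) = exp(−0.088·2) = 0.8386
Put-call parity: C − P = S − K·e^(−rT) = 230 − 180·0.8386 = 230 − 150.9480 = 79.0520
C = P + (C − P) = 2.92 + (79.0520) = 81.9720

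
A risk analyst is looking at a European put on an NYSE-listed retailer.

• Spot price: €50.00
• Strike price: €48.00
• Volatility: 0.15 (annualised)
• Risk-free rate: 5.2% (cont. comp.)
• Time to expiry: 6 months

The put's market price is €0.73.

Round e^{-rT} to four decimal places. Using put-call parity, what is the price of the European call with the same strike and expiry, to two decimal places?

exp(−rT) = exp(−0.052·0.5) = 0.9743
Put-call parity: C − P = S − K·e^(−rT) = 50 − 48·0.9743 = 50 − 46.7664 = 3.2336
C = P + (C − P) = 0.73 + (3.2336) = 3.9636

€3.96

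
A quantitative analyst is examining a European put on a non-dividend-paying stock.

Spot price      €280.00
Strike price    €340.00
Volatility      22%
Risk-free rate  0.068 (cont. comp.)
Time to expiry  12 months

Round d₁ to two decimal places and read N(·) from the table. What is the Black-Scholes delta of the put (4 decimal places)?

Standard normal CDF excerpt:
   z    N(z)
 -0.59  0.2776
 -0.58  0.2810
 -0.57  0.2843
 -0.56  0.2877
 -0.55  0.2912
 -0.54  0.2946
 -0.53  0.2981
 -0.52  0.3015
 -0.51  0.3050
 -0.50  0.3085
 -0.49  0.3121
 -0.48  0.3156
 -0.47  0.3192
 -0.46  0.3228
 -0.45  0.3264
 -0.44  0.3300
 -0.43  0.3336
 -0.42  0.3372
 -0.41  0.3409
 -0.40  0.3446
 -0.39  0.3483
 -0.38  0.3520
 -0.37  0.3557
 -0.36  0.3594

σ√T = 0.22 × 1.0000 = 0.2200
d₁ = [ln(280/340) + (0.068 + 0.22²/2)·1] / 0.2200 = [-0.1942 + 0.0922] / 0.2200 = -0.4634 → -0.46
N(d₁) = N(-0.46) = 0.3228
Δ_put = N(d₁) − 1 = 0.3228 − 1 = -0.6772

-0.6772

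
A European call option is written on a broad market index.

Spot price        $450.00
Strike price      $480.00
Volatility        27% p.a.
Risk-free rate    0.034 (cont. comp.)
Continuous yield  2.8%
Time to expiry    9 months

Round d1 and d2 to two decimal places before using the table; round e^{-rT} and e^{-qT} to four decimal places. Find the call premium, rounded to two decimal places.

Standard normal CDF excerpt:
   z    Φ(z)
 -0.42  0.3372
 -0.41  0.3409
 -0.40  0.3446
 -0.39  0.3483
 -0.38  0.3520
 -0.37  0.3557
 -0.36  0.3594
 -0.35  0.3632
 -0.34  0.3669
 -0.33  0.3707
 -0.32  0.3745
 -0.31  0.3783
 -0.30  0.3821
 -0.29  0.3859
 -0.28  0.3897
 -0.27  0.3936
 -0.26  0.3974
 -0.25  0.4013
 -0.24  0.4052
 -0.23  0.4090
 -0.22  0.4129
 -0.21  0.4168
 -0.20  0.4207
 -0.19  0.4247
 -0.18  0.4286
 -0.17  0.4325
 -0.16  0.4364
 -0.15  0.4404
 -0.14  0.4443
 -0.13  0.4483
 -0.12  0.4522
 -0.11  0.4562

T = 0.75;  σ√T = 0.2338
d₁ = [ln(450/480) + (0.034 − 0.028 + 0.27²/2)·0.75] / 0.2338 = [-0.0645 + 0.0318] / 0.2338 = -0.1399 which rounds to -0.14
d₂ = d₁ − σ√T = -0.1399 − 0.2338 = -0.3737 which rounds to -0.37
exp(−qT) = exp(−0.028·0.75) = 0.9792;  exp(−rT) = exp(−0.034·0.75) = 0.9748
N(d₁) = N(-0.14) = 0.4443;  N(d₂) = N(-0.37) = 0.3557
C = 450·0.9792·0.4443 − 480·0.9748·0.3557 = 195.7764 − 166.4335 = 29.3429

$29.34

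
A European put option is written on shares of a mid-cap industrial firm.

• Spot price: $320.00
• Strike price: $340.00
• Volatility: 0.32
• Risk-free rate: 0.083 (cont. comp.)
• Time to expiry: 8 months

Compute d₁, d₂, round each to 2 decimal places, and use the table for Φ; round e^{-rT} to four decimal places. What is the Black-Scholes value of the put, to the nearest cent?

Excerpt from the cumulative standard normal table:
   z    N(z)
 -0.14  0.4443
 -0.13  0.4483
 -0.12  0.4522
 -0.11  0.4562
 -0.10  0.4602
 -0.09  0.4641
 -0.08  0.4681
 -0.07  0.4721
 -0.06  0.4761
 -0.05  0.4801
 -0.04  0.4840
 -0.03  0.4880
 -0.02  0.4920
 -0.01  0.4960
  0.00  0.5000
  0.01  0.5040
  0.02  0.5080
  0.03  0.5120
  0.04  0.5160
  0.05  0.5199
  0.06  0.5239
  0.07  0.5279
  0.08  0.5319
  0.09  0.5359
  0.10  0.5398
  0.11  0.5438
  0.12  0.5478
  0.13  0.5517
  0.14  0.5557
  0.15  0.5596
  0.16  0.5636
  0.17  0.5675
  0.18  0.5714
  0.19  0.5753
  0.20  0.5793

$34.04

σ√T = 0.32·√0.6667 = 0.2613
ln(S/K) + (r + σ²/2)T = ln(320/340) + (0.083 + 0.32²/2)·0.6667 = -0.0606 + 0.0895 = 0.0288
d₁ = 0.0288 / 0.2613 = 0.1104 which rounds to 0.11
d₂ = d₁ − σ√T = 0.1104 − 0.2613 = -0.1509 which rounds to -0.15
exp(−rT) = exp(−0.083·0.6667) = 0.9462
P = 340·0.9462·N(0.15) − 320·N(-0.11) = 340·0.9462·0.5596 − 320·0.4562 = 180.0278 − 145.9840 = 34.0438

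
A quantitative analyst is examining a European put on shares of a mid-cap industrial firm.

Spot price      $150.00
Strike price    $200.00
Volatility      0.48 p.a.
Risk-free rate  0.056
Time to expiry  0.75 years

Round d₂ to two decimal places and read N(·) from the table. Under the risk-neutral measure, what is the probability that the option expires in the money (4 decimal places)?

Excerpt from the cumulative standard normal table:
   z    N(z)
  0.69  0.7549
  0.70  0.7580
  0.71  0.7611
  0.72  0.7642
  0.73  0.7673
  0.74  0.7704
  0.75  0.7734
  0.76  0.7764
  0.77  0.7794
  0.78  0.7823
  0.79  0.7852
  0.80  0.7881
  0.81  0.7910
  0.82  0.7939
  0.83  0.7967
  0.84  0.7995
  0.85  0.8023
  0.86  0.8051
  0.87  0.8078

0.7881

σ√T = 0.48 × 0.8660 = 0.4157
d₁ = [ln(150/200) + (0.056 + 0.48²/2)·0.75] / 0.4157 = [-0.2877 + 0.1284] / 0.4157 = -0.3832 ⇒ -0.38
d₂ = d₁ − σ√T = -0.3832 − 0.4157 = -0.7989 ⇒ -0.80
Pr(exercise) under Q = N(−d₂) = N(0.80) = 0.7881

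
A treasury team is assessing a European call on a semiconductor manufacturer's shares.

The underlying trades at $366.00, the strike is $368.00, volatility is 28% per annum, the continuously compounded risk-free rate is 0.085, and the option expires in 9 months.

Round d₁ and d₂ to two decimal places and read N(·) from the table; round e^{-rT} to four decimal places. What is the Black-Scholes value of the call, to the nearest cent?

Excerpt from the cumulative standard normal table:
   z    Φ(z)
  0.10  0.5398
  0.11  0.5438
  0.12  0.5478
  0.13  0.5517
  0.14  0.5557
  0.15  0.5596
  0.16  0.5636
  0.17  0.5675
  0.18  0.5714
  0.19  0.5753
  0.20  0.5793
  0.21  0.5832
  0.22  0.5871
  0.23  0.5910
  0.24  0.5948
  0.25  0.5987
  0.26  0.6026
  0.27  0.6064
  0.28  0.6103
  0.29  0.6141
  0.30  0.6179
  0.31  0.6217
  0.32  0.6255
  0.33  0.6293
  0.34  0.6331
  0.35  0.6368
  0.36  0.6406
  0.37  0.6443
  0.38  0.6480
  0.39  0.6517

$45.33

σ√T = 0.28 × 0.8660 = 0.2425
d₁ = [ln(366/368) + (0.085 + ½·0.28²)·0.75] / (σ√T) = (-0.0054 + 0.0932) / 0.2425 = 0.3617 → 0.36
d₂ = 0.3617 − 0.2425 = 0.1192 → 0.12
e^(−rT) = e^(−0.085·0.75) = 0.9382
N(d₁) = N(0.36) = 0.6406;  N(d₂) = N(0.12) = 0.5478
C = 366·0.6406 − 368·0.9382·0.5478 = 234.4596 − 189.1321 = 45.3275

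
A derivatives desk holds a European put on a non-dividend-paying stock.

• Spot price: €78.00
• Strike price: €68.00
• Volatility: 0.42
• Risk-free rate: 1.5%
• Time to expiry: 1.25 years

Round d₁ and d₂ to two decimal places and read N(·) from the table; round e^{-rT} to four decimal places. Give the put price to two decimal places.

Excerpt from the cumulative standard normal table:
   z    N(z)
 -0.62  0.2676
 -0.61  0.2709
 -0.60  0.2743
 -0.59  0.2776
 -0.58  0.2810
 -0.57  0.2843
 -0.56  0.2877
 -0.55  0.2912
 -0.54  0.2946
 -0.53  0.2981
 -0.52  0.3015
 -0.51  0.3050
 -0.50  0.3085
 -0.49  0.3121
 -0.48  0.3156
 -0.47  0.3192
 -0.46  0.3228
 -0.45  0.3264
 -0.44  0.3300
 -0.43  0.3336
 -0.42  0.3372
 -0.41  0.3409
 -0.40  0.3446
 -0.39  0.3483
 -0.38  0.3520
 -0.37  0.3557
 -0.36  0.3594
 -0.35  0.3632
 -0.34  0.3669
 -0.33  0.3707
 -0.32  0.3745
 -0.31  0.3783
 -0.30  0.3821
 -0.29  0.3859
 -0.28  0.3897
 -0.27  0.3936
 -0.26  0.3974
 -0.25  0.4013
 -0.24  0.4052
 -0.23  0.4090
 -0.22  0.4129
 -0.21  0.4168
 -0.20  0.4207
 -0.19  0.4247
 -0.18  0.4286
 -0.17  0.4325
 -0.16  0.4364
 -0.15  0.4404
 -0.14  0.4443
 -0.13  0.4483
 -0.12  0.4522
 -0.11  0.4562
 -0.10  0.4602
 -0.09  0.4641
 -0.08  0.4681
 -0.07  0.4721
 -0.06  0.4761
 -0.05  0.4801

€8.54

σ√T = 0.42·√1.25 = 0.4696
d₁ = [ln(78/68) + (0.015 + 0.42²/2)·1.25] / 0.4696 = [0.1372 + 0.1290] / 0.4696 = 0.5669 ≈ 0.57
d₂ = d₁ − σ√T = 0.5669 − 0.4696 = 0.0973 ≈ 0.10
exp(−rT) = exp(−0.015·1.25) = 0.9814
N(−d₂) = N(-0.10) = 0.4602;  N(−d₁) = N(-0.57) = 0.2843
P = 68·0.9814·0.4602 − 78·0.2843 = 30.7115 − 22.1754 = 8.5361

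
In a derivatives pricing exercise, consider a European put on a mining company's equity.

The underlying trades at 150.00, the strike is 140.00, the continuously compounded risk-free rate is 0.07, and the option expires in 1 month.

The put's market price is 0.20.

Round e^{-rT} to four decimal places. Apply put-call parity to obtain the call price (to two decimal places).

exp(−rT) = exp(−0.07·0.08333) = 0.9942
Put-call parity: C − P = S − K·e^(−rT) = 150 − 140·0.9942 = 150 − 139.1880 = 10.8120
C = P + (C − P) = 0.20 + (10.8120) = 11.0120

11.01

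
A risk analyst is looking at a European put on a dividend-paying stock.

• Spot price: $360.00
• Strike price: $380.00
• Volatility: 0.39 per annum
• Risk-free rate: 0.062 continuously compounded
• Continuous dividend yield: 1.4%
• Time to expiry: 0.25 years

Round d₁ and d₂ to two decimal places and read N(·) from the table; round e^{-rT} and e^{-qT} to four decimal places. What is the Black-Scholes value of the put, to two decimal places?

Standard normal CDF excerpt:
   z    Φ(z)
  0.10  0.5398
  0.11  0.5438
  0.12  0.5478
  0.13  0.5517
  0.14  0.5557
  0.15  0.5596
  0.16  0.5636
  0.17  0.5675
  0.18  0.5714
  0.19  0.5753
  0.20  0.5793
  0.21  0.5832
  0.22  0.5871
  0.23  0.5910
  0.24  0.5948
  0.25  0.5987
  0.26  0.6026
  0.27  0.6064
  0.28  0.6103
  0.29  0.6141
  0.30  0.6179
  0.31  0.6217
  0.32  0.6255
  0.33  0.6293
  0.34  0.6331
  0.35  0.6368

σ√T = 0.39 × 0.5000 = 0.1950
ln(S/K) + (r − q + σ²/2)T = ln(360/380) + (0.062 − 0.014 + 0.39²/2)·0.25 = -0.0541 + 0.0310 = -0.0231
d₁ = -0.0231 / 0.1950 = -0.1182 → -0.12
d₂ = d₁ − σ√T = -0.1182 − 0.1950 = -0.3132 → -0.31
e^(−qT) = e^(−0.014·0.25) = 0.9965;  e^(−rT) = e^(−0.062·0.25) = 0.9846
N(−d₂) = N(0.31) = 0.6217;  N(−d₁) = N(0.12) = 0.5478
P = 380·0.9846·0.6217 − 360·0.9965·0.5478 = 232.6078 − 196.5178 = 36.0900

$36.09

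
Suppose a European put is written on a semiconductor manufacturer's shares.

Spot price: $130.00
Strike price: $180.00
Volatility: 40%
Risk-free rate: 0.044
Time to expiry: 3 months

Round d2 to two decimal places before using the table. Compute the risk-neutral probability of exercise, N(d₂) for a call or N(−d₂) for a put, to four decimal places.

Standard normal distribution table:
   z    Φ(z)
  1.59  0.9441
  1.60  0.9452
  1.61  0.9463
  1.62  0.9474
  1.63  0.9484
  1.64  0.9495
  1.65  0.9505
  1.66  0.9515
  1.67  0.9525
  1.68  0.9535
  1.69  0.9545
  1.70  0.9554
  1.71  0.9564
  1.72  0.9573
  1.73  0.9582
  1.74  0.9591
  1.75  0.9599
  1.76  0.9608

σ√T = 0.4 × 0.5000 = 0.2000
d₁ = [ln(130/180) + (0.044 + ½·0.4²)·0.25] / (σ√T) = (-0.3254 + 0.0310) / 0.2000 = -1.4721 which rounds to -1.47
d₂ = -1.4721 − 0.2000 = -1.6721 which rounds to -1.67
Pr(exercise) under Q = N(−d₂) = N(1.67) = 0.9525

0.9525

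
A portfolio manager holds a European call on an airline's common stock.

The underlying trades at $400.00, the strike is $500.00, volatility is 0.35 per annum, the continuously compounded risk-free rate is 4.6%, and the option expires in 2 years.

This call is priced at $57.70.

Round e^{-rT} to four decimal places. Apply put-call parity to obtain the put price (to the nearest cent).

$113.75

exp(−rT) = exp(−0.046·2) = 0.9121
Put-call parity: C − P = S − K·e^(−rT) = 400 − 500·0.9121 = 400 − 456.0500 = -56.0500
P = C − (C − P) = 57.70 − (-56.0500) = 113.7500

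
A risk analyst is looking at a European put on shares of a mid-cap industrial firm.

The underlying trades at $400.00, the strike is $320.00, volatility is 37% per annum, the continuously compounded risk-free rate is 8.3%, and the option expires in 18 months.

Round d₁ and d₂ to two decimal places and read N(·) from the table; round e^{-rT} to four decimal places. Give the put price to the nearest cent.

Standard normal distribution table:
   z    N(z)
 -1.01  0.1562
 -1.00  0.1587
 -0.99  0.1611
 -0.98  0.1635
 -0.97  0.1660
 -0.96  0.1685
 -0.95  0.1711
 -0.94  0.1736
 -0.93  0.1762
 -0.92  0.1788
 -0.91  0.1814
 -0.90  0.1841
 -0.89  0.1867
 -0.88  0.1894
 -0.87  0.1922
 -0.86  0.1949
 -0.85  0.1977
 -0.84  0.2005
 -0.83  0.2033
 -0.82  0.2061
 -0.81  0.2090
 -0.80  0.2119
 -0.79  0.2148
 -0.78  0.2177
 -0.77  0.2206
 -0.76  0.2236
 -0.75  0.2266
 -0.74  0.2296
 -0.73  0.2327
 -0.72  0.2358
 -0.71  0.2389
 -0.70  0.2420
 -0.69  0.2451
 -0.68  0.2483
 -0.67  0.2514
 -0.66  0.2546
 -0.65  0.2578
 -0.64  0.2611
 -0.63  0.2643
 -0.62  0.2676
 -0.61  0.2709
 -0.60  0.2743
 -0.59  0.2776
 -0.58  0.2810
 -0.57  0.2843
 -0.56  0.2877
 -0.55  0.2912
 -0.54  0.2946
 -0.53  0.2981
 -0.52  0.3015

T = 1.5;  σ√T = 0.4532
ln(S/K) + (r + σ²/2)T = ln(400/320) + (0.083 + 0.37²/2)·1.5 = 0.2231 + 0.2272 = 0.4503
d₁ = 0.4503 / 0.4532 = 0.9937 ≈ 0.99
d₂ = d₁ − σ√T = 0.9937 − 0.4532 = 0.5406 ≈ 0.54
exp(−rT) = exp(−0.083·1.5) = 0.8829
N(−d₂) = N(-0.54) = 0.2946;  N(−d₁) = N(-0.99) = 0.1611
P = 320·0.8829·0.2946 − 400·0.1611 = 83.2327 − 64.4400 = 18.7927

$18.79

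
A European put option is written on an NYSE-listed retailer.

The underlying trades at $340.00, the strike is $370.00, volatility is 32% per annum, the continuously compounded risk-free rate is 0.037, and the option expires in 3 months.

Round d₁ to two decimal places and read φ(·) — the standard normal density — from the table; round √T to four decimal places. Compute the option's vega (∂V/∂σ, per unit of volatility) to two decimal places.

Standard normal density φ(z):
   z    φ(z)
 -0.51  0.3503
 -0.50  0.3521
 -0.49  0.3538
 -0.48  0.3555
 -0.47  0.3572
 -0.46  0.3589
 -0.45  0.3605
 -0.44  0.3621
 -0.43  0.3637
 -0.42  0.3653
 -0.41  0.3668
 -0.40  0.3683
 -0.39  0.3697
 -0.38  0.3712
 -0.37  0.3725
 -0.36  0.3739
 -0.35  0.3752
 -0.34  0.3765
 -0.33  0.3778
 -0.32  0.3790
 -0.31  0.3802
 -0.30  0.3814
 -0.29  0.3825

σ√T = 0.32 × 0.5000 = 0.1600
d₁ = [ln(340/370) + (0.037 + 0.32²/2)·0.25] / 0.1600 = [-0.0846 + 0.0221] / 0.1600 = -0.3907 ⇒ -0.39
√T = √0.25 = 0.5000
φ(d₁) = φ(-0.39) = 0.3697
vega = S·φ(d₁)·√T = 340·0.3697·0.5000 = 62.8490
(The call has the same vega.)

62.85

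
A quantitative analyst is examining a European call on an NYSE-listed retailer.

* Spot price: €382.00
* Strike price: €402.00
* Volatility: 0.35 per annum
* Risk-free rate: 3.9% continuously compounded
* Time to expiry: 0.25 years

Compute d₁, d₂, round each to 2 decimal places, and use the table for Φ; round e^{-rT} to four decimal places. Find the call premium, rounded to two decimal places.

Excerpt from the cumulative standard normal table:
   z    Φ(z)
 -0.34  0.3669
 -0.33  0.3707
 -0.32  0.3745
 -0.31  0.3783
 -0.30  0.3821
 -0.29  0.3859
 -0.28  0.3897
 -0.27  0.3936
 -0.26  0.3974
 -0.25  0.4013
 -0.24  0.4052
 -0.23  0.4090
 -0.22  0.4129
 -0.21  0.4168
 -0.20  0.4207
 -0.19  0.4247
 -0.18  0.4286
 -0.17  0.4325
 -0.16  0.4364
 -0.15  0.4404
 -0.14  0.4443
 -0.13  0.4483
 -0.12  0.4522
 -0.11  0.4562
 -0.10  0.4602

σ√T = 0.35 × 0.5000 = 0.1750
ln(S/K) + (r + σ²/2)T = ln(382/402) + (0.039 + 0.35²/2)·0.25 = -0.0510 + 0.0251 = -0.0260
d₁ = -0.0260 / 0.1750 = -0.1484 → -0.15
d₂ = d₁ − σ√T = -0.1484 − 0.1750 = -0.3234 → -0.32
e^(−rT) = e^(−0.039·0.25) = 0.9903
N(d₁) = N(-0.15) = 0.4404;  N(d₂) = N(-0.32) = 0.3745
C = 382·0.4404 − 402·0.9903·0.3745 = 168.2328 − 149.0887 = 19.1441

€19.14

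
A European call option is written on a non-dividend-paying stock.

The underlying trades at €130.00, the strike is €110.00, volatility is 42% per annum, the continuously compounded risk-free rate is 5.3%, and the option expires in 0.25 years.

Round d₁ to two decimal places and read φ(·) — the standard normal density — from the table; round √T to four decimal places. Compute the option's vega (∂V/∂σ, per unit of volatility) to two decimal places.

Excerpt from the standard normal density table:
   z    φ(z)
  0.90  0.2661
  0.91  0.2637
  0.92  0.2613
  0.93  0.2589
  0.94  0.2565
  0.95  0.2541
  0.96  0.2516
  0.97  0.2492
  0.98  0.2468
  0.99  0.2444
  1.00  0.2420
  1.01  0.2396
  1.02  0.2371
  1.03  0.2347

16.35

σ√T = 0.42·√0.25 = 0.2100
d₁ = [ln(130/110) + (0.053 + ½·0.42²)·0.25] / (σ√T) = (0.1671 + 0.0353) / 0.2100 = 0.9636 which rounds to 0.96
√T = √0.25 = 0.5000
φ(d₁) = φ(0.96) = 0.2516
vega = S·φ(d₁)·√T = 130·0.2516·0.5000 = 16.3540
(Vega is the same for a European call and put with the same parameters.)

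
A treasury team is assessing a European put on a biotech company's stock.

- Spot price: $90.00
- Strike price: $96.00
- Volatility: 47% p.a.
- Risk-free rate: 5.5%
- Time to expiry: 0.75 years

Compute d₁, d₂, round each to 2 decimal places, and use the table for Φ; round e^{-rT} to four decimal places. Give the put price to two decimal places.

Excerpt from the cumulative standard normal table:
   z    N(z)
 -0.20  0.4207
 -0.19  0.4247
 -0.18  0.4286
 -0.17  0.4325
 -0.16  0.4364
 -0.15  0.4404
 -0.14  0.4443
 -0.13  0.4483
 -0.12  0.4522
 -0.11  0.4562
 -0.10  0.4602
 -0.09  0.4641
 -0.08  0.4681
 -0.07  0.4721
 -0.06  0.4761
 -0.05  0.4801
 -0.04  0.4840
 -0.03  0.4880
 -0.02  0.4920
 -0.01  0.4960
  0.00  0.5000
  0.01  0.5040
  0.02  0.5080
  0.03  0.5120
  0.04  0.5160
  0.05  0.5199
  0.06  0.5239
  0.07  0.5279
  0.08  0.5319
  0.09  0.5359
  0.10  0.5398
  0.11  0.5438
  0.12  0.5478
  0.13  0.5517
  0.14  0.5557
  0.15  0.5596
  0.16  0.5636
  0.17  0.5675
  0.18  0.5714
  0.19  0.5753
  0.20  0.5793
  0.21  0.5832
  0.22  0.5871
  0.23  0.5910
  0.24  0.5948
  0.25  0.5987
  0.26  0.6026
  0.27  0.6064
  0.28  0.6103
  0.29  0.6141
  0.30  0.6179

σ√T = 0.47 × 0.8660 = 0.4070
ln(S/K) + (r + σ²/2)T = ln(90/96) + (0.055 + 0.47²/2)·0.75 = -0.0645 + 0.1241 = 0.0595
d₁ = 0.0595 / 0.4070 = 0.1463 ⇒ 0.15
d₂ = d₁ − σ√T = 0.1463 − 0.4070 = -0.2607 ⇒ -0.26
exp(−rT) = exp(−0.055·0.75) = 0.9596
N(−d₂) = N(0.26) = 0.6026;  N(−d₁) = N(-0.15) = 0.4404
P = 96·0.9596·0.6026 − 90·0.4404 = 55.5125 − 39.6360 = 15.8765

$15.88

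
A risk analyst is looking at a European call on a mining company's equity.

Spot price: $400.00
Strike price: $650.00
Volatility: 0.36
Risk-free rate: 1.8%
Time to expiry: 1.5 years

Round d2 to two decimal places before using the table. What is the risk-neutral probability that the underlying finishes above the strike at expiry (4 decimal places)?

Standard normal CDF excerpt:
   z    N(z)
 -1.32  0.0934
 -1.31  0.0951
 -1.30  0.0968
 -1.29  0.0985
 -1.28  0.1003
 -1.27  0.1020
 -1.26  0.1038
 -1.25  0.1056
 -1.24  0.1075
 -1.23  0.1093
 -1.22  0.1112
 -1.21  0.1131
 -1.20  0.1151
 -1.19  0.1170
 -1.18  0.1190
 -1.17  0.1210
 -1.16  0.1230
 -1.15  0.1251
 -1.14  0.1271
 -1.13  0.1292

σ√T = 0.36·√1.5 = 0.4409
d₁ = [ln(400/650) + (0.018 + 0.36²/2)·1.5] / 0.4409 = [-0.4855 + 0.1242] / 0.4409 = -0.8195 which rounds to -0.82
d₂ = d₁ − σ√T = -0.8195 − 0.4409 = -1.2604 which rounds to -1.26
Pr(exercise) under Q = N(d₂) = 0.1038

0.1038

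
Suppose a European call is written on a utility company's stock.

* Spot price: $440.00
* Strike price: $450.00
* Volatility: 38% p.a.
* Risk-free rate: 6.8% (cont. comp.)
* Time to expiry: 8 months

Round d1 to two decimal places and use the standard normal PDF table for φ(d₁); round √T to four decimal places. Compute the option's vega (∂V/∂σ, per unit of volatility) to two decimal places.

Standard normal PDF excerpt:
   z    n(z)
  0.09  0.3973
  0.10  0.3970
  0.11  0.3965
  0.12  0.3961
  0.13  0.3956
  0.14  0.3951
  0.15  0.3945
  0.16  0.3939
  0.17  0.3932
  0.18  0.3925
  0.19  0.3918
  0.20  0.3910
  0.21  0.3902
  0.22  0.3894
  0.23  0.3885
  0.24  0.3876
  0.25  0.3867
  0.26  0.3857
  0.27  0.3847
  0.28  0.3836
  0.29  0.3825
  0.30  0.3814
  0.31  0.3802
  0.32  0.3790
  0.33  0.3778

σ√T = 0.38·√0.6667 = 0.3103
d₁ = [ln(440/450) + (0.068 + ½·0.38²)·0.6667] / (σ√T) = (-0.0225 + 0.0935) / 0.3103 = 0.2288 ≈ 0.23
√T = √0.6667 = 0.8165
φ(d₁) = φ(0.23) = 0.3885
vega = S·φ(d₁)·√T = 440·0.3885·0.8165 = 139.5725

139.57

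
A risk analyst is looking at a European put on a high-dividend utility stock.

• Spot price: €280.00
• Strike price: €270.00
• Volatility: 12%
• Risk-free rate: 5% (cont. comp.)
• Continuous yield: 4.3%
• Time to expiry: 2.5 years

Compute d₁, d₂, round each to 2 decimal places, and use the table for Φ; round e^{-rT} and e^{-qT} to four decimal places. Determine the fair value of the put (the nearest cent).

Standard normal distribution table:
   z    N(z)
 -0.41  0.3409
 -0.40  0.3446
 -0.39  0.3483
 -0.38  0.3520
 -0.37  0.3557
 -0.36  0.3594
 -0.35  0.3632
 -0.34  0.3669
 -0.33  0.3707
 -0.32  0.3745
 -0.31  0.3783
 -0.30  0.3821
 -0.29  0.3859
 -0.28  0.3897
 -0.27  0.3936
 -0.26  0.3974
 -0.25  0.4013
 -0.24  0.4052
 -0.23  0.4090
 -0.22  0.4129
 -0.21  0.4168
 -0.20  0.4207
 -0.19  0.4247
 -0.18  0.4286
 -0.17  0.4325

σ√T = 0.12·√2.5 = 0.1897
d₁ = [ln(280/270) + (0.05 − 0.043 + ½·0.12²)·2.5] / (σ√T) = (0.0364 + 0.0355) / 0.1897 = 0.3788 ⇒ 0.38
d₂ = 0.3788 − 0.1897 = 0.1890 ⇒ 0.19
exp(−qT) = exp(−0.043·2.5) = 0.8981;  exp(−rT) = exp(−0.05·2.5) = 0.8825
P = 270·0.8825·N(-0.19) − 280·0.8981·N(-0.38) = 270·0.8825·0.4247 − 280·0.8981·0.3520 = 101.1954 − 88.5167 = 12.6787

€12.68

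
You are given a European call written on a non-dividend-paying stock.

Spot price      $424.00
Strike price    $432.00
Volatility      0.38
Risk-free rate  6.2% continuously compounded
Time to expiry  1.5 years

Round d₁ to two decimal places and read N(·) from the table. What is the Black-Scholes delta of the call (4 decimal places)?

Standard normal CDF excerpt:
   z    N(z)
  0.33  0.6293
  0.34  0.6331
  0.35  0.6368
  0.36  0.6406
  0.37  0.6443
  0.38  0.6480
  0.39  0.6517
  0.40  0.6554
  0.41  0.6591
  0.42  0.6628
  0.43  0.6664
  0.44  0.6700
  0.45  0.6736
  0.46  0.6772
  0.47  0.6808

T = 1.5;  σ√T = 0.4654
d₁ = [ln(424/432) + (0.062 + 0.38²/2)·1.5] / 0.4654 = [-0.0187 + 0.2013] / 0.4654 = 0.3924 ≈ 0.39
N(d₁) = N(0.39) = 0.6517
Δ_call = N(d₁) = 0.6517

0.6517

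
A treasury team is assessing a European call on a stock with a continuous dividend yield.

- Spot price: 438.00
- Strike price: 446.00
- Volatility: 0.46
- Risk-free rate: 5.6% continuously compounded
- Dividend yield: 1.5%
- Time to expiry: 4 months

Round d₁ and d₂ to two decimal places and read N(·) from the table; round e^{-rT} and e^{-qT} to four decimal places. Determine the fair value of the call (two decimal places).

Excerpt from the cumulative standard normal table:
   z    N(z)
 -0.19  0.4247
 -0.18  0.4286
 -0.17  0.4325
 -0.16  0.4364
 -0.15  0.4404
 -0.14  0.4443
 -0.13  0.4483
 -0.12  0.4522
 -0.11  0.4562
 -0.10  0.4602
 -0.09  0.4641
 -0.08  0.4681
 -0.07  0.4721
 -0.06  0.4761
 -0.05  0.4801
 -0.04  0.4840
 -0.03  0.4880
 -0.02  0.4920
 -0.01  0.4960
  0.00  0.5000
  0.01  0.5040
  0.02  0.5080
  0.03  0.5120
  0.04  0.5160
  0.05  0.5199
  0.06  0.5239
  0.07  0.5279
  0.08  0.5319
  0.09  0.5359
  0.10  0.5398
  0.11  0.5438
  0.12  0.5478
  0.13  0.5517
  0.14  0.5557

45.95

σ√T = 0.46·√0.3333 = 0.2656
ln(S/K) + (r − q + σ²/2)T = ln(438/446) + (0.056 − 0.015 + 0.46²/2)·0.3333 = -0.0181 + 0.0489 = 0.0308
d₁ = 0.0308 / 0.2656 = 0.1161 → 0.12
d₂ = d₁ − σ√T = 0.1161 − 0.2656 = -0.1495 → -0.15
exp(−qT) = exp(−0.015·0.3333) = 0.9950;  exp(−rT) = exp(−0.056·0.3333) = 0.9815
C = 438·0.9950·N(0.12) − 446·0.9815·N(-0.15) = 438·0.9950·0.5478 − 446·0.9815·0.4404 = 238.7367 − 192.7847 = 45.9521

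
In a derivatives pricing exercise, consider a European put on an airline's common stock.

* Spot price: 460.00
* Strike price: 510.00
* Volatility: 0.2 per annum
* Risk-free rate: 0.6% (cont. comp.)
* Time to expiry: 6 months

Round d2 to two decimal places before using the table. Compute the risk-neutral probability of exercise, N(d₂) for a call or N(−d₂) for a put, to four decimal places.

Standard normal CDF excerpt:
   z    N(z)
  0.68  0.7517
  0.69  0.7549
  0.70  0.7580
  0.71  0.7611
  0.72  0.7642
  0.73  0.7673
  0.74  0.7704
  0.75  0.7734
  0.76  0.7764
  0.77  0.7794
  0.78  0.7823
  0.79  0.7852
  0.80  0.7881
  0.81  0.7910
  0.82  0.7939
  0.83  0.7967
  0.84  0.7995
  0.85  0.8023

0.7823

T = 0.5;  σ√T = 0.1414
d₁ = [ln(460/510) + (0.006 + 0.2²/2)·0.5] / 0.1414 = [-0.1032 + 0.0130] / 0.1414 = -0.6377 → -0.64
d₂ = d₁ − σ√T = -0.6377 − 0.1414 = -0.7791 → -0.78
Risk-neutral Pr[S_T < K] = N(−d₂) = N(0.78) = 0.7823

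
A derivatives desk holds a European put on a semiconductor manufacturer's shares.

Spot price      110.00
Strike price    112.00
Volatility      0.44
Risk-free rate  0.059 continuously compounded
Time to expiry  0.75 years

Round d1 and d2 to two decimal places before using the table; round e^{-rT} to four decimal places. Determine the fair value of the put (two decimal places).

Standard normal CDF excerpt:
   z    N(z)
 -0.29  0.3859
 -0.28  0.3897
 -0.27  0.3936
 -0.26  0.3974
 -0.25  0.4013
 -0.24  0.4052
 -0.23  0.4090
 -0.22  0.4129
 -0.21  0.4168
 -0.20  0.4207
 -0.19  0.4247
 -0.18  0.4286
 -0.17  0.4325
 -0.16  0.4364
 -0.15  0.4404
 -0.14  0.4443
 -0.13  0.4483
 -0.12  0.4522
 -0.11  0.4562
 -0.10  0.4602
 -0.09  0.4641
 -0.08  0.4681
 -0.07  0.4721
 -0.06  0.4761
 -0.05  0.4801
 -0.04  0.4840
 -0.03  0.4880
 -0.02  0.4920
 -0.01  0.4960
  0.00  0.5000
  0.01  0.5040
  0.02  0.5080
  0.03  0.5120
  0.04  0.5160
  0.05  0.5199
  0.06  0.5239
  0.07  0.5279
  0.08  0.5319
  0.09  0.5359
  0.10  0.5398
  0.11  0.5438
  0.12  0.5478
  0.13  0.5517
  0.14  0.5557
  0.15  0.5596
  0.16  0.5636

σ√T = 0.44 × 0.8660 = 0.3811
ln(S/K) + (r + σ²/2)T = ln(110/112) + (0.059 + 0.44²/2)·0.75 = -0.0180 + 0.1168 = 0.0988
d₁ = 0.0988 / 0.3811 = 0.2594 ≈ 0.26
d₂ = d₁ − σ√T = 0.2594 − 0.3811 = -0.1217 ≈ -0.12
exp(−rT) = exp(−0.059·0.75) = 0.9567
P = 112·0.9567·N(0.12) − 110·N(-0.26) = 112·0.9567·0.5478 − 110·0.3974 = 58.6970 − 43.7140 = 14.9830

14.98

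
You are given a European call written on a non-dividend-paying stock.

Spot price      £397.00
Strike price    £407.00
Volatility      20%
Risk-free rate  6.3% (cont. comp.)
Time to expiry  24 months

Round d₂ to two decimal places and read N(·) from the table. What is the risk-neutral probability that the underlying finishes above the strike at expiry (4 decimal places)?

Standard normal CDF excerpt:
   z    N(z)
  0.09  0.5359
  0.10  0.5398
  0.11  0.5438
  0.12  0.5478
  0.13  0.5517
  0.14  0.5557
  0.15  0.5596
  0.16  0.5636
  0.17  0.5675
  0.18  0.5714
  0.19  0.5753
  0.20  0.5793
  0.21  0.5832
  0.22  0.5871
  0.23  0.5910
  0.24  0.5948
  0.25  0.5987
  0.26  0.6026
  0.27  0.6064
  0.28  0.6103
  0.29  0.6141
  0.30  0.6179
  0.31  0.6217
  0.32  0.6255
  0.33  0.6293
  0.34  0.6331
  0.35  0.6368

0.5871

σ√T = 0.2 × 1.4142 = 0.2828
d₁ = [ln(397/407) + (0.063 + 0.2²/2)·2] / 0.2828 = [-0.0249 + 0.1660] / 0.2828 = 0.4989 ⇒ 0.50
d₂ = d₁ − σ√T = 0.4989 − 0.2828 = 0.2161 ⇒ 0.22
Risk-neutral Pr[S_T > K] = N(d₂) = N(0.22) = 0.5871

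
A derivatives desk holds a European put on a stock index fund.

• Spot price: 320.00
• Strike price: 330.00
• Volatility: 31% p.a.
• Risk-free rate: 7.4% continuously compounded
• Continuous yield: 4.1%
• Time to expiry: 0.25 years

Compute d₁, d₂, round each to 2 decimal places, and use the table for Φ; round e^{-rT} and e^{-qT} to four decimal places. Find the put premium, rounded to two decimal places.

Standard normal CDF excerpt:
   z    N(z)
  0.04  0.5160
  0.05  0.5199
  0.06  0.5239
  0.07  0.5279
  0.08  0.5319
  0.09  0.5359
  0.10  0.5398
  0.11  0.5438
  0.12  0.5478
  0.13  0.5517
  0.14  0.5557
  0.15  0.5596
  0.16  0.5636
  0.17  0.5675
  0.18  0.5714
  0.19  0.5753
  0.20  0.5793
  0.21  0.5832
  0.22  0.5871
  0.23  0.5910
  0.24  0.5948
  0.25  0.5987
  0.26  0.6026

T = 0.25;  σ√T = 0.1550
d₁ = [ln(320/330) + (0.074 − 0.041 + 0.31²/2)·0.25] / 0.1550 = [-0.0308 + 0.0203] / 0.1550 = -0.0678 → -0.07
d₂ = d₁ − σ√T = -0.0678 − 0.1550 = -0.2228 → -0.22
exp(−qT) = exp(−0.041·0.25) = 0.9898;  exp(−rT) = exp(−0.074·0.25) = 0.9817
N(−d₂) = N(0.22) = 0.5871;  N(−d₁) = N(0.07) = 0.5279
P = 330·0.9817·0.5871 − 320·0.9898·0.5279 = 190.1975 − 167.2049 = 22.9926

22.99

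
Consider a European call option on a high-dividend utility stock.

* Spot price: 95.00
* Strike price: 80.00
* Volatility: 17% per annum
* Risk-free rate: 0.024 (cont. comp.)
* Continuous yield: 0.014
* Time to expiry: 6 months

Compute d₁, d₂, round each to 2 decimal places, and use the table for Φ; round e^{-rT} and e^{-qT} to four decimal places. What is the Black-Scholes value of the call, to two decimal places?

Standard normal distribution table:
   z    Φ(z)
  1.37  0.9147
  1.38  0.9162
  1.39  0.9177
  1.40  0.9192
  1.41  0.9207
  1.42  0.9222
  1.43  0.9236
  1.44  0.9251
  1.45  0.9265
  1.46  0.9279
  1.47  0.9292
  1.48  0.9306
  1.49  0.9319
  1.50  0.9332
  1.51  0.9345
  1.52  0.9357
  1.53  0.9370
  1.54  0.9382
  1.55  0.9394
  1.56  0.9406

15.61

σ√T = 0.17 × 0.7071 = 0.1202
d₁ = [ln(95/80) + (0.024 − 0.014 + 0.17²/2)·0.5] / 0.1202 = [0.1719 + 0.0122] / 0.1202 = 1.5313 which rounds to 1.53
d₂ = d₁ − σ√T = 1.5313 − 0.1202 = 1.4111 which rounds to 1.41
e^(−qT) = e^(−0.014·0.5) = 0.9930;  e^(−rT) = e^(−0.024·0.5) = 0.9881
N(d₁) = N(1.53) = 0.9370;  N(d₂) = N(1.41) = 0.9207
C = 95·0.9930·0.9370 − 80·0.9881·0.9207 = 88.3919 − 72.7795 = 15.6124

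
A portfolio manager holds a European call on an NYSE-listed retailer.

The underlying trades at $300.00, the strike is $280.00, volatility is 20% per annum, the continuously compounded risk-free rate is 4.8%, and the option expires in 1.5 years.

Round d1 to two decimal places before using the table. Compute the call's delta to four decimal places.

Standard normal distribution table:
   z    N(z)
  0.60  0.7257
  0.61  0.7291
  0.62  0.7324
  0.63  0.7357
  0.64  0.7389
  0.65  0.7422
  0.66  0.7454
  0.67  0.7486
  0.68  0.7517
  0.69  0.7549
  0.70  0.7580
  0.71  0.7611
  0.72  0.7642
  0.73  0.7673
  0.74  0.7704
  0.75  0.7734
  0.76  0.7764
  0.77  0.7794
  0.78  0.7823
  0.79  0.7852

σ√T = 0.2·√1.5 = 0.2449
d₁ = [ln(300/280) + (0.048 + ½·0.2²)·1.5] / (σ√T) = (0.0690 + 0.1020) / 0.2449 = 0.6981 → 0.70
N(d₁) = N(0.70) = 0.7580
Δ_call = N(d₁) = 0.7580

0.7580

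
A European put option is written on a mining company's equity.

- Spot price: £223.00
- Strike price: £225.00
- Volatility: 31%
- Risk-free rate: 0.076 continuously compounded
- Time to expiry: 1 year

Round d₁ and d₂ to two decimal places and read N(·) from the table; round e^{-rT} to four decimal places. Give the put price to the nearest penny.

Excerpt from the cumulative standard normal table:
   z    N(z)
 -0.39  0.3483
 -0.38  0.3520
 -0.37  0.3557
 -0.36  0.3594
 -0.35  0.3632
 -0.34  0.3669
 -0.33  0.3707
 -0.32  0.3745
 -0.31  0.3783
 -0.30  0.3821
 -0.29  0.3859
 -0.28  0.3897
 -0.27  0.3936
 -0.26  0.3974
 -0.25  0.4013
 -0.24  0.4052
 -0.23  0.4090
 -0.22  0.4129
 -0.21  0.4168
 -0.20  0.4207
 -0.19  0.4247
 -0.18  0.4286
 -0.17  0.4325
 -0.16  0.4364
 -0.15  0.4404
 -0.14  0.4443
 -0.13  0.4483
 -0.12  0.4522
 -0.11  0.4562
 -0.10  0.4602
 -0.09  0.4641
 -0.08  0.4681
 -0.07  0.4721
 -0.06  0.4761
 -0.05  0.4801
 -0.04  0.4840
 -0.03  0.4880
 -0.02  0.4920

£19.96

σ√T = 0.31·√1 = 0.3100
ln(S/K) + (r + σ²/2)T = ln(223/225) + (0.076 + 0.31²/2)·1 = -0.0089 + 0.1240 = 0.1151
d₁ = 0.1151 / 0.3100 = 0.3714 → 0.37
d₂ = d₁ − σ√T = 0.3714 − 0.3100 = 0.0614 → 0.06
e^(−rT) = e^(−0.076·1) = 0.9268
P = 225·0.9268·N(-0.06) − 223·N(-0.37) = 225·0.9268·0.4761 − 223·0.3557 = 99.2811 − 79.3211 = 19.9600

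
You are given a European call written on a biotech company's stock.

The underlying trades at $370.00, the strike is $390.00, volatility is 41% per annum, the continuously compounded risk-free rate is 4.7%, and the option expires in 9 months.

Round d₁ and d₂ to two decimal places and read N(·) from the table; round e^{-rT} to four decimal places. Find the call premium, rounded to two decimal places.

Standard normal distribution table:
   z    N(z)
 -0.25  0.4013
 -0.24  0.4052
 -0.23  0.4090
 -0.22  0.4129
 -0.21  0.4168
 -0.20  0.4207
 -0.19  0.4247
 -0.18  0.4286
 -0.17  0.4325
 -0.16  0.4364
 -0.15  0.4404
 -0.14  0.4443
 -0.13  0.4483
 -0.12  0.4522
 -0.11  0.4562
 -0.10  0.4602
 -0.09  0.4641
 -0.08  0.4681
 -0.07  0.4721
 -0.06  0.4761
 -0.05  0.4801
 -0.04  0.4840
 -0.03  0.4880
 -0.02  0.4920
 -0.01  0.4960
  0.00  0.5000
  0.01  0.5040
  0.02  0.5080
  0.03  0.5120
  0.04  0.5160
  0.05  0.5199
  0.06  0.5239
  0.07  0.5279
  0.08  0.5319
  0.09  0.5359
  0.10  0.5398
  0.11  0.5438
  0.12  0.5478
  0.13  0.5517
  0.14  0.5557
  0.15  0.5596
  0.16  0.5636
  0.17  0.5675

σ√T = 0.41 × 0.8660 = 0.3551
ln(S/K) + (r + σ²/2)T = ln(370/390) + (0.047 + 0.41²/2)·0.75 = -0.0526 + 0.0983 = 0.0456
d₁ = 0.0456 / 0.3551 = 0.1285 ≈ 0.13
d₂ = d₁ − σ√T = 0.1285 − 0.3551 = -0.2265 ≈ -0.23
e^(−rT) = e^(−0.047·0.75) = 0.9654
N(d₁) = N(0.13) = 0.5517;  N(d₂) = N(-0.23) = 0.4090
C = 370·0.5517 − 390·0.9654·0.4090 = 204.1290 − 153.9910 = 50.1380

$50.14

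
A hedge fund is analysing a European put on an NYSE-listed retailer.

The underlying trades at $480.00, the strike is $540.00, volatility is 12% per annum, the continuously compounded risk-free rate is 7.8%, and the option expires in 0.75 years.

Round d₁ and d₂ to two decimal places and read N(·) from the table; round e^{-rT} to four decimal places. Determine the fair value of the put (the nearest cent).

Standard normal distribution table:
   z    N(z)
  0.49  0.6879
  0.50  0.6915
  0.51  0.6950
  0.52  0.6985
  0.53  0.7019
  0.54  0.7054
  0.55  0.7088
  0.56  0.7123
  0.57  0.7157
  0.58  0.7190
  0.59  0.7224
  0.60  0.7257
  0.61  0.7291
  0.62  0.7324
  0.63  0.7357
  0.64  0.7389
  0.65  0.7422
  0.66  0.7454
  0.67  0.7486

σ√T = 0.12 × 0.8660 = 0.1039
ln(S/K) + (r + σ²/2)T = ln(480/540) + (0.078 + 0.12²/2)·0.75 = -0.1178 + 0.0639 = -0.0539
d₁ = -0.0539 / 0.1039 = -0.5185 → -0.52
d₂ = d₁ − σ√T = -0.5185 − 0.1039 = -0.6224 → -0.62
exp(−rT) = exp(−0.078·0.75) = 0.9432
P = 540·0.9432·N(0.62) − 480·N(0.52) = 540·0.9432·0.7324 − 480·0.6985 = 373.0318 − 335.2800 = 37.7518

$37.75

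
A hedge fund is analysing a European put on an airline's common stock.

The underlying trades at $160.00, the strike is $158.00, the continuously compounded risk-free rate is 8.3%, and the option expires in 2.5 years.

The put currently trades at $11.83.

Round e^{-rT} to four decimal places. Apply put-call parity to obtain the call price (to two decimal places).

e^(−rT) = e^(−0.083·2.5) = 0.8126
Put-call parity: C − P = S − K·e^(−rT) = 160 − 158·0.8126 = 160 − 128.3908 = 31.6092
C = P + (C − P) = 11.83 + (31.6092) = 43.4392

$43.44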